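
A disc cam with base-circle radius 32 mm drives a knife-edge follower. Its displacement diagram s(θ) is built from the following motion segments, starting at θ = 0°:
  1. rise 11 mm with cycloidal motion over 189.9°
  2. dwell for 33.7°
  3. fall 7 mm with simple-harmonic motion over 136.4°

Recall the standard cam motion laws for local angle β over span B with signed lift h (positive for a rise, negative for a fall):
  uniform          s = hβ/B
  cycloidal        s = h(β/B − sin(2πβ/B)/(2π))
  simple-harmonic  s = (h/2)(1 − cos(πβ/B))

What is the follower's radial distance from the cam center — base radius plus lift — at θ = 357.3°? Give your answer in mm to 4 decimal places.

seg 1 [0°–189.9°] cycloidal, h=11: full span → s += 11 → s = 11.0000
seg 2 [189.9°–223.6°] dwell: s stays 11.0000
seg 3 [223.6°–360°] simple-harmonic, h=-7: θ=357.3° here. β=133.7, B=136.4. -7/2·(1 − cos(π·0.9802)) = -6.9932 → s = 4.0068
radial distance = base radius + s = 32 + 4.0068 = 36.0068

36.0068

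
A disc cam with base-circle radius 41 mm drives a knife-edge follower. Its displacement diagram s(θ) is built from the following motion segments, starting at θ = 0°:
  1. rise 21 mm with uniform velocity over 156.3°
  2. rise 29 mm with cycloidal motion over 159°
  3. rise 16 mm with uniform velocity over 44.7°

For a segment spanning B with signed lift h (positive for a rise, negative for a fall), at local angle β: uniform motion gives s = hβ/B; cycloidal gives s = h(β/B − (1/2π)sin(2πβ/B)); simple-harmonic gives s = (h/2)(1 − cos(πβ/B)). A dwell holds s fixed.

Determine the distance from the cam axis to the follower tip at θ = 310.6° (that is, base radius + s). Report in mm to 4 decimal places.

seg 1 [0°–156.3°] uniform, h=21: full span → s += 21 → s = 21.0000
seg 2 [156.3°–315.3°] cycloidal, h=29: θ=310.6° here. β=154.3, B=159. 29·(0.9704 − sin(2π·0.9704)/(2π)) = 28.9951 → s = 49.9951
radial distance = base radius + s = 41 + 49.9951 = 90.9951

90.9951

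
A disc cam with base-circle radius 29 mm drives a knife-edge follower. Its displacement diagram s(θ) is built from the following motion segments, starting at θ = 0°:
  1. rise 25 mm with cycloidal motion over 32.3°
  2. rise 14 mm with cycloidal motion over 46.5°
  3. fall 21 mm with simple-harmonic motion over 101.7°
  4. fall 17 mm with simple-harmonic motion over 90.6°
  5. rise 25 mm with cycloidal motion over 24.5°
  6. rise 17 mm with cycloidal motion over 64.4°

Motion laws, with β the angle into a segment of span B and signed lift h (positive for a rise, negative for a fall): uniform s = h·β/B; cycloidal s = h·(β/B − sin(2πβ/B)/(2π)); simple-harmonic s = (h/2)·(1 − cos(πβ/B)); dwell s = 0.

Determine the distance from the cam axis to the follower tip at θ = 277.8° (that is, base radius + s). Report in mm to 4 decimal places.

seg 1 [0°–32.3°] cycloidal, h=25: full span → s += 25 → s = 25.0000
seg 2 [32.3°–78.8°] cycloidal, h=14: full span → s += 14 → s = 39.0000
seg 3 [78.8°–180.5°] simple-harmonic, h=-21: full span → s += -21 → s = 18.0000
seg 4 [180.5°–271.1°] simple-harmonic, h=-17: full span → s += -17 → s = 1.0000
seg 5 [271.1°–295.6°] cycloidal, h=25: θ=277.8° here. β=6.7, B=24.5. 25·(0.2735 − sin(2π·0.2735)/(2π)) = 2.9010 → s = 3.9010
radial distance = base radius + s = 29 + 3.9010 = 32.9010

32.9010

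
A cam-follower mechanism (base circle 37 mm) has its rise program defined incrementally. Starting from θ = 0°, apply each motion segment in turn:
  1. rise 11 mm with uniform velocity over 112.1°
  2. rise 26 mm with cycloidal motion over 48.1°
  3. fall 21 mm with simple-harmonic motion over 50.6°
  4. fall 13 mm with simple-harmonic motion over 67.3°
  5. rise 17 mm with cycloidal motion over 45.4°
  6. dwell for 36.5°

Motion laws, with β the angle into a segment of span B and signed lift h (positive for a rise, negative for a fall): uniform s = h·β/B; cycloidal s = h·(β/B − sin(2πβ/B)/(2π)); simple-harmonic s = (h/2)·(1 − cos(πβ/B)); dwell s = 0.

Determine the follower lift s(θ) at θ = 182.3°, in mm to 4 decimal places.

seg 1 [0°–112.1°] uniform, h=11: full span → s += 11 → s = 11.0000
seg 2 [112.1°–160.2°] cycloidal, h=26: full span → s += 26 → s = 37.0000
seg 3 [160.2°–210.8°] simple-harmonic, h=-21: θ=182.3° here. β=22.1, B=50.6. -21/2·(1 − cos(π·0.4368)) = -8.4276 → s = 28.5724

28.5724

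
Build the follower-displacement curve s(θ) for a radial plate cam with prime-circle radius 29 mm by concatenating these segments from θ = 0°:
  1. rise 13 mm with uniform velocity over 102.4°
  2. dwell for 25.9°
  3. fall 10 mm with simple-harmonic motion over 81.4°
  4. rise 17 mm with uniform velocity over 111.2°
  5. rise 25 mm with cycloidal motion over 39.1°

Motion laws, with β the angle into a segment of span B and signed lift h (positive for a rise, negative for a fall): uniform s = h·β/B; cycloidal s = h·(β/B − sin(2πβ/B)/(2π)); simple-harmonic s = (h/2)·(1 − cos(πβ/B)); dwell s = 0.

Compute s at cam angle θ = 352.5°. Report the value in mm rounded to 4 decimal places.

seg 1 [0°–102.4°] uniform, h=13: full span → s += 13 → s = 13.0000
seg 2 [102.4°–128.3°] dwell: s stays 13.0000
seg 3 [128.3°–209.7°] simple-harmonic, h=-10: full span → s += -10 → s = 3.0000
seg 4 [209.7°–320.9°] uniform, h=17: full span → s += 17 → s = 20.0000
seg 5 [320.9°–360°] cycloidal, h=25: θ=352.5° here. β=31.6, B=39.1. 25·(0.8082 − sin(2π·0.8082)/(2π)) = 23.9205 → s = 43.9205

43.9205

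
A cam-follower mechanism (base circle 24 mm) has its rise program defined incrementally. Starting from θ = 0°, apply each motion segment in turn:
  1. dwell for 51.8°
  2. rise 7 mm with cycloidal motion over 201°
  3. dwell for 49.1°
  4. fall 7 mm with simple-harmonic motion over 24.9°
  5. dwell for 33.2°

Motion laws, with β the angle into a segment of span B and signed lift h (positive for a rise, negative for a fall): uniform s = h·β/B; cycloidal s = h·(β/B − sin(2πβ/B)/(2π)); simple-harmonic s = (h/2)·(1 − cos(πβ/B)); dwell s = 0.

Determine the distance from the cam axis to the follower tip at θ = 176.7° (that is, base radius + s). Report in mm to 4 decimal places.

seg 1 [0°–51.8°] dwell: s stays 0.0000
seg 2 [51.8°–252.8°] cycloidal, h=7: θ=176.7° here. β=124.9, B=201. 7·(0.6214 − sin(2π·0.6214)/(2π)) = 5.1195 → s = 5.1195
radial distance = base radius + s = 24 + 5.1195 = 29.1195

29.1195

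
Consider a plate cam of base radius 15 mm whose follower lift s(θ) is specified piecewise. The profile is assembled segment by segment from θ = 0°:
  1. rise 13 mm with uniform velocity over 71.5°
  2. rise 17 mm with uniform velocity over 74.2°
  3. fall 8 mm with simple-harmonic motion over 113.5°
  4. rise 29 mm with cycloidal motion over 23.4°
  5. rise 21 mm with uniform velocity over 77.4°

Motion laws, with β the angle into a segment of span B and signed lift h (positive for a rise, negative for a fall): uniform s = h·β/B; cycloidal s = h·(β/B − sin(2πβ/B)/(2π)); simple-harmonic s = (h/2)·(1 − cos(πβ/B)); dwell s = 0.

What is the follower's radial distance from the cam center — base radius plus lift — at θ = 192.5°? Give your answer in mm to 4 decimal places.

seg 1 [0°–71.5°] uniform, h=13: full span → s += 13 → s = 13.0000
seg 2 [71.5°–145.7°] uniform, h=17: full span → s += 17 → s = 30.0000
seg 3 [145.7°–259.2°] simple-harmonic, h=-8: θ=192.5° here. β=46.8, B=113.5. -8/2·(1 − cos(π·0.4123)) = -2.9122 → s = 27.0878
radial distance = base radius + s = 15 + 27.0878 = 42.0878

42.0878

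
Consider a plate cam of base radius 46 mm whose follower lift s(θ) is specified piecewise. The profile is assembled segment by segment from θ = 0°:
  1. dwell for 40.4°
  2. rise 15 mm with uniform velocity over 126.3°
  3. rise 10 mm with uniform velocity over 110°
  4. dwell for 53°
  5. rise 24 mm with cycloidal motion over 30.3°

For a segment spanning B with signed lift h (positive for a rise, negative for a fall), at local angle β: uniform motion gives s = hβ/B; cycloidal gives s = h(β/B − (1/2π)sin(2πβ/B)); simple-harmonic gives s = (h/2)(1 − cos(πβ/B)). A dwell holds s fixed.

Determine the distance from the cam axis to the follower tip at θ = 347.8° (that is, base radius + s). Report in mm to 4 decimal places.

seg 1 [0°–40.4°] dwell: s stays 0.0000
seg 2 [40.4°–166.7°] uniform, h=15: full span → s += 15 → s = 15.0000
seg 3 [166.7°–276.7°] uniform, h=10: full span → s += 10 → s = 25.0000
seg 4 [276.7°–329.7°] dwell: s stays 25.0000
seg 5 [329.7°–360°] cycloidal, h=24: θ=347.8° here. β=18.1, B=30.3. 24·(0.5974 − sin(2π·0.5974)/(2π)) = 16.5302 → s = 41.5302
radial distance = base radius + s = 46 + 41.5302 = 87.5302

87.5302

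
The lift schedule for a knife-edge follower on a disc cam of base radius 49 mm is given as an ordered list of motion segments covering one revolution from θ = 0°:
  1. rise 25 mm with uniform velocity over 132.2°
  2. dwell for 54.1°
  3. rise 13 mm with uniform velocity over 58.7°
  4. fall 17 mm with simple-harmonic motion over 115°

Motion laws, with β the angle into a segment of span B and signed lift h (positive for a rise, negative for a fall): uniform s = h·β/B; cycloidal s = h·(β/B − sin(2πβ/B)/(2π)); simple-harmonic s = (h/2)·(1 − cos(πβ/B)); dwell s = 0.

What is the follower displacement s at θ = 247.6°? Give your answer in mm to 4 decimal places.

seg 1 [0°–132.2°] uniform, h=25: full span → s += 25 → s = 25.0000
seg 2 [132.2°–186.3°] dwell: s stays 25.0000
seg 3 [186.3°–245°] uniform, h=13: full span → s += 13 → s = 38.0000
seg 4 [245°–360°] simple-harmonic, h=-17: θ=247.6° here. β=2.6, B=115. -17/2·(1 − cos(π·0.0226)) = -0.0214 → s = 37.9786

37.9786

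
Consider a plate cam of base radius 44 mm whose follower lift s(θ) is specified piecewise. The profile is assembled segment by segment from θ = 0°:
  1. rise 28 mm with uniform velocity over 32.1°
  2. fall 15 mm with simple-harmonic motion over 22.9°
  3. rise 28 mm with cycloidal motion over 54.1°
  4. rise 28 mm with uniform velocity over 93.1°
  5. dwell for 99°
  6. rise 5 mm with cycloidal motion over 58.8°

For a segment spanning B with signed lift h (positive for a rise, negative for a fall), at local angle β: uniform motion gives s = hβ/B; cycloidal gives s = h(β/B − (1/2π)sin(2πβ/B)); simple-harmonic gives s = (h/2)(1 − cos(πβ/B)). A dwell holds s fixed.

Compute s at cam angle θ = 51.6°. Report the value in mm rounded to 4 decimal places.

seg 1 [0°–32.1°] uniform, h=28: full span → s += 28 → s = 28.0000
seg 2 [32.1°–55°] simple-harmonic, h=-15: θ=51.6° here. β=19.5, B=22.9. -15/2·(1 − cos(π·0.8515)) = -14.1988 → s = 13.8012

13.8012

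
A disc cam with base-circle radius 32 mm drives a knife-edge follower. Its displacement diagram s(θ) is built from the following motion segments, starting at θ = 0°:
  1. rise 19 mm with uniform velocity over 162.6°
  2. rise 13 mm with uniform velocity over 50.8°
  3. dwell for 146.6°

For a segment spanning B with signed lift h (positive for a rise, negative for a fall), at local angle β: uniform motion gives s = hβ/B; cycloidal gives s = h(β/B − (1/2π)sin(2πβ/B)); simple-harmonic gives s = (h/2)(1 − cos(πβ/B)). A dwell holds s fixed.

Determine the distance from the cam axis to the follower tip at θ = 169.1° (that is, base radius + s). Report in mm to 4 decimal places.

seg 1 [0°–162.6°] uniform, h=19: full span → s += 19 → s = 19.0000
seg 2 [162.6°–213.4°] uniform, h=13: θ=169.1° here. β=6.5, B=50.8. 13·6.5/50.8 = 1.6634 → s = 20.6634
radial distance = base radius + s = 32 + 20.6634 = 52.6634

52.6634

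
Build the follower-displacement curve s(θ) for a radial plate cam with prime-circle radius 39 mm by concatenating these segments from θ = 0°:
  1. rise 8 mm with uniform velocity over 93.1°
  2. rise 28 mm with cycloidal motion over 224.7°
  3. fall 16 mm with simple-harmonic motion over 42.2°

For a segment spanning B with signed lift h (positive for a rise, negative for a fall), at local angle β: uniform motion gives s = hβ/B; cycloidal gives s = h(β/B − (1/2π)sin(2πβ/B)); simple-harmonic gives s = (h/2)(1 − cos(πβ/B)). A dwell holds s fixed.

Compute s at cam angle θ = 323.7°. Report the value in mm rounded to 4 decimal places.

seg 1 [0°–93.1°] uniform, h=8: full span → s += 8 → s = 8.0000
seg 2 [93.1°–317.8°] cycloidal, h=28: full span → s += 28 → s = 36.0000
seg 3 [317.8°–360°] simple-harmonic, h=-16: θ=323.7° here. β=5.9, B=42.2. -16/2·(1 − cos(π·0.1398)) = -0.7594 → s = 35.2406

35.2406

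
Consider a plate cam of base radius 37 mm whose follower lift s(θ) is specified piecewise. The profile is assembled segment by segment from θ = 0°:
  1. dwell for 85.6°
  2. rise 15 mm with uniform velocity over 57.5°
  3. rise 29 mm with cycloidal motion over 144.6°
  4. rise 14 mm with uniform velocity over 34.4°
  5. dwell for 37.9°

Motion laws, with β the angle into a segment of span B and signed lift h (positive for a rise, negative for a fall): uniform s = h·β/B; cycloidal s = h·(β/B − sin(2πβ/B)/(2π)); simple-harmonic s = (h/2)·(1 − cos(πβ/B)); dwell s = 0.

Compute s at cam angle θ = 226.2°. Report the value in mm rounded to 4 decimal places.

seg 1 [0°–85.6°] dwell: s stays 0.0000
seg 2 [85.6°–143.1°] uniform, h=15: full span → s += 15 → s = 15.0000
seg 3 [143.1°–287.7°] cycloidal, h=29: θ=226.2° here. β=83.1, B=144.6. 29·(0.5747 − sin(2π·0.5747)/(2π)) = 18.7533 → s = 33.7533

33.7533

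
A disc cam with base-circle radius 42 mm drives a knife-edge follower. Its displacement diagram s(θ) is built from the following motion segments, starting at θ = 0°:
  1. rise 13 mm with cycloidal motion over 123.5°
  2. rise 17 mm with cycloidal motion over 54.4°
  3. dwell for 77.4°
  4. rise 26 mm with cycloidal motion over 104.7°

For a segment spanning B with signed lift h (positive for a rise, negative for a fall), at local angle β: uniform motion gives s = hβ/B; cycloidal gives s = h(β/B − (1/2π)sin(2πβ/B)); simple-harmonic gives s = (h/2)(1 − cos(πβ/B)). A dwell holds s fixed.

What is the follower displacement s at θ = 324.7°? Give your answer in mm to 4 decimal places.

seg 1 [0°–123.5°] cycloidal, h=13: full span → s += 13 → s = 13.0000
seg 2 [123.5°–177.9°] cycloidal, h=17: full span → s += 17 → s = 30.0000
seg 3 [177.9°–255.3°] dwell: s stays 30.0000
seg 4 [255.3°–360°] cycloidal, h=26: θ=324.7° here. β=69.4, B=104.7. 26·(0.6628 − sin(2π·0.6628)/(2π)) = 20.7669 → s = 50.7669

50.7669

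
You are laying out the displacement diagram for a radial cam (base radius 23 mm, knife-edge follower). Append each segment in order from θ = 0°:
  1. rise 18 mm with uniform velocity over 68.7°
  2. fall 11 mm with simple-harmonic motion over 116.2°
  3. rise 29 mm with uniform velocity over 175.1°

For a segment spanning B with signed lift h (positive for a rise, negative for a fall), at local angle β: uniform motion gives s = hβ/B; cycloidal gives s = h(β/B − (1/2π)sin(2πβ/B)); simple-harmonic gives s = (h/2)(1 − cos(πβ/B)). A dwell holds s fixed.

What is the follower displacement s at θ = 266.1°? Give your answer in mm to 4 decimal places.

seg 1 [0°–68.7°] uniform, h=18: full span → s += 18 → s = 18.0000
seg 2 [68.7°–184.9°] simple-harmonic, h=-11: full span → s += -11 → s = 7.0000
seg 3 [184.9°–360°] uniform, h=29: θ=266.1° here. β=81.2, B=175.1. 29·81.2/175.1 = 13.4483 → s = 20.4483

20.4483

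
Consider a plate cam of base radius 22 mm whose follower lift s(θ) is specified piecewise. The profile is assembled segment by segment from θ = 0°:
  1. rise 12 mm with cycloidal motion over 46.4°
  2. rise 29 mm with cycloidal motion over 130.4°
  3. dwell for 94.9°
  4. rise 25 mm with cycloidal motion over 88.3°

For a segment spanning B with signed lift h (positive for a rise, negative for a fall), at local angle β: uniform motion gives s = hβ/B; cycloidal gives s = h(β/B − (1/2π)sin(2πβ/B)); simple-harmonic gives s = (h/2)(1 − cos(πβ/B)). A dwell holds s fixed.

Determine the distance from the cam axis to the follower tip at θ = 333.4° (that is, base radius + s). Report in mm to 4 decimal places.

seg 1 [0°–46.4°] cycloidal, h=12: full span → s += 12 → s = 12.0000
seg 2 [46.4°–176.8°] cycloidal, h=29: full span → s += 29 → s = 41.0000
seg 3 [176.8°–271.7°] dwell: s stays 41.0000
seg 4 [271.7°–360°] cycloidal, h=25: θ=333.4° here. β=61.7, B=88.3. 25·(0.6988 − sin(2π·0.6988)/(2π)) = 21.2433 → s = 62.2433
radial distance = base radius + s = 22 + 62.2433 = 84.2433

84.2433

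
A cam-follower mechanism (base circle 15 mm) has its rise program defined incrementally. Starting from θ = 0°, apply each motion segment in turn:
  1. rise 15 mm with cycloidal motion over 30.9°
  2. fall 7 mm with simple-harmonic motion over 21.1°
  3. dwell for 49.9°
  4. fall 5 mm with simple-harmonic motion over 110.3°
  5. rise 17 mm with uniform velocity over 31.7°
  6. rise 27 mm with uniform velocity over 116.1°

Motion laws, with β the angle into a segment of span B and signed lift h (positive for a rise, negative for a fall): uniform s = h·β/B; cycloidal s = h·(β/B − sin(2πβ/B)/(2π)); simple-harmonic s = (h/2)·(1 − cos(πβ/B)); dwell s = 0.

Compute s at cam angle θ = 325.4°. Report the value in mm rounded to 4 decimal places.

seg 1 [0°–30.9°] cycloidal, h=15: full span → s += 15 → s = 15.0000
seg 2 [30.9°–52°] simple-harmonic, h=-7: full span → s += -7 → s = 8.0000
seg 3 [52°–101.9°] dwell: s stays 8.0000
seg 4 [101.9°–212.2°] simple-harmonic, h=-5: full span → s += -5 → s = 3.0000
seg 5 [212.2°–243.9°] uniform, h=17: full span → s += 17 → s = 20.0000
seg 6 [243.9°–360°] uniform, h=27: θ=325.4° here. β=81.5, B=116.1. 27·81.5/116.1 = 18.9535 → s = 38.9535

38.9535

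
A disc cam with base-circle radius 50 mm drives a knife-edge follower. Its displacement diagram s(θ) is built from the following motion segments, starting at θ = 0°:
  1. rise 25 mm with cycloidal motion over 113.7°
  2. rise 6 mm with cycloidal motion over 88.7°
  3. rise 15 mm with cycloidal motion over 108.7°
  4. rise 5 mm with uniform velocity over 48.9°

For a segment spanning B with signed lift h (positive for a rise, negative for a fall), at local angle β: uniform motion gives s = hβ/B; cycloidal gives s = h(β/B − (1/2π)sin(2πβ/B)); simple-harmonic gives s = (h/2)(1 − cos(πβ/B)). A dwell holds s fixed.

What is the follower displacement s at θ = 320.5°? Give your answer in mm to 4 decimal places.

seg 1 [0°–113.7°] cycloidal, h=25: full span → s += 25 → s = 25.0000
seg 2 [113.7°–202.4°] cycloidal, h=6: full span → s += 6 → s = 31.0000
seg 3 [202.4°–311.1°] cycloidal, h=15: full span → s += 15 → s = 46.0000
seg 4 [311.1°–360°] uniform, h=5: θ=320.5° here. β=9.4, B=48.9. 5·9.4/48.9 = 0.9611 → s = 46.9611

46.9611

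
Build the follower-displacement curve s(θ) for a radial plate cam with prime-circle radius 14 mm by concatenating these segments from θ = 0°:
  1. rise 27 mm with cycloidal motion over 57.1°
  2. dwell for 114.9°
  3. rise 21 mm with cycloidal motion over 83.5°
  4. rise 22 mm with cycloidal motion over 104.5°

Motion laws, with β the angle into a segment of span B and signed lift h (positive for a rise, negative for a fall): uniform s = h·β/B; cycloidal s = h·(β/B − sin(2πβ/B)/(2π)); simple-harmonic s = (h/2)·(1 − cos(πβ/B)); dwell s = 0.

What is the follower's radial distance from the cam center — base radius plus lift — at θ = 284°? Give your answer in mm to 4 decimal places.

seg 1 [0°–57.1°] cycloidal, h=27: full span → s += 27 → s = 27.0000
seg 2 [57.1°–172°] dwell: s stays 27.0000
seg 3 [172°–255.5°] cycloidal, h=21: full span → s += 21 → s = 48.0000
seg 4 [255.5°–360°] cycloidal, h=22: θ=284° here. β=28.5, B=104.5. 22·(0.2727 − sin(2π·0.2727)/(2π)) = 2.5342 → s = 50.5342
radial distance = base radius + s = 14 + 50.5342 = 64.5342

64.5342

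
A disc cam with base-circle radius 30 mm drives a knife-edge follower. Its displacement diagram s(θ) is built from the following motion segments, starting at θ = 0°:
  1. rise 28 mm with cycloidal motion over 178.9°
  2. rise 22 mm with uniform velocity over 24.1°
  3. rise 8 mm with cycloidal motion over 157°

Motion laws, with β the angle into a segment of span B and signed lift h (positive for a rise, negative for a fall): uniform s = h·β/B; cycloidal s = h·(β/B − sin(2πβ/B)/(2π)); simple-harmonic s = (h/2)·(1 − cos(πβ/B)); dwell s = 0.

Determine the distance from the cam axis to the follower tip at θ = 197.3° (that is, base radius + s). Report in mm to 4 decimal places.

seg 1 [0°–178.9°] cycloidal, h=28: full span → s += 28 → s = 28.0000
seg 2 [178.9°–203°] uniform, h=22: θ=197.3° here. β=18.4, B=24.1. 22·18.4/24.1 = 16.7967 → s = 44.7967
radial distance = base radius + s = 30 + 44.7967 = 74.7967

74.7967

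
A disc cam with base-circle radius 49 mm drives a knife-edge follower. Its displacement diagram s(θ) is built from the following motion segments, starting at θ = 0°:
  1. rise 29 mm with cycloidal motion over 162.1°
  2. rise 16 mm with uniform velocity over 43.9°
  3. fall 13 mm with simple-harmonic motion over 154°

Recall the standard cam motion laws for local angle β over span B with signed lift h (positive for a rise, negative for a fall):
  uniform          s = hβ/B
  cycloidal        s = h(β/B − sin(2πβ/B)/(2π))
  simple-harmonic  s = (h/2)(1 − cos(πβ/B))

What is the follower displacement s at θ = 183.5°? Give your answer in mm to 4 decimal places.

seg 1 [0°–162.1°] cycloidal, h=29: full span → s += 29 → s = 29.0000
seg 2 [162.1°–206°] uniform, h=16: θ=183.5° here. β=21.4, B=43.9. 16·21.4/43.9 = 7.7995 → s = 36.7995

36.7995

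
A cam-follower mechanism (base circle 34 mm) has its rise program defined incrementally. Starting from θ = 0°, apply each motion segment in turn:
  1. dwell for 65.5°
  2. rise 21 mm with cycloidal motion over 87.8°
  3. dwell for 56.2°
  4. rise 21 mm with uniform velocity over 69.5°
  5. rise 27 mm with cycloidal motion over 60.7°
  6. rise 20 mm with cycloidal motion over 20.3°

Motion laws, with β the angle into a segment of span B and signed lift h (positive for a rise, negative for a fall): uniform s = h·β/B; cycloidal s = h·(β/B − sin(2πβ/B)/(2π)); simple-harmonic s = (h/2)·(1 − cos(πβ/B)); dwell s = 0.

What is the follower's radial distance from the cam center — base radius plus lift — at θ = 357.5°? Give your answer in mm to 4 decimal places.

seg 1 [0°–65.5°] dwell: s stays 0.0000
seg 2 [65.5°–153.3°] cycloidal, h=21: full span → s += 21 → s = 21.0000
seg 3 [153.3°–209.5°] dwell: s stays 21.0000
seg 4 [209.5°–279°] uniform, h=21: full span → s += 21 → s = 42.0000
seg 5 [279°–339.7°] cycloidal, h=27: full span → s += 27 → s = 69.0000
seg 6 [339.7°–360°] cycloidal, h=20: θ=357.5° here. β=17.8, B=20.3. 20·(0.8768 − sin(2π·0.8768)/(2π)) = 19.7615 → s = 88.7615
radial distance = base radius + s = 34 + 88.7615 = 122.7615

122.7615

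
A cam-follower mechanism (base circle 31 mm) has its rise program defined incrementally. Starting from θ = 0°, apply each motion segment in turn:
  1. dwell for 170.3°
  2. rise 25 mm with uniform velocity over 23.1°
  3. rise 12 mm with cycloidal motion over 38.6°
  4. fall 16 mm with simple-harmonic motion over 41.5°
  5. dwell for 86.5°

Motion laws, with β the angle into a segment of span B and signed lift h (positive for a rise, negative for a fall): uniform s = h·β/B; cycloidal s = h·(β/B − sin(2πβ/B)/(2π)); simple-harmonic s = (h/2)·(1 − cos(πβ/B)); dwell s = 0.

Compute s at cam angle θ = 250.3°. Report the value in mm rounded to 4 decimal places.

seg 1 [0°–170.3°] dwell: s stays 0.0000
seg 2 [170.3°–193.4°] uniform, h=25: full span → s += 25 → s = 25.0000
seg 3 [193.4°–232°] cycloidal, h=12: full span → s += 12 → s = 37.0000
seg 4 [232°–273.5°] simple-harmonic, h=-16: θ=250.3° here. β=18.3, B=41.5. -16/2·(1 − cos(π·0.4410)) = -6.5248 → s = 30.4752

30.4752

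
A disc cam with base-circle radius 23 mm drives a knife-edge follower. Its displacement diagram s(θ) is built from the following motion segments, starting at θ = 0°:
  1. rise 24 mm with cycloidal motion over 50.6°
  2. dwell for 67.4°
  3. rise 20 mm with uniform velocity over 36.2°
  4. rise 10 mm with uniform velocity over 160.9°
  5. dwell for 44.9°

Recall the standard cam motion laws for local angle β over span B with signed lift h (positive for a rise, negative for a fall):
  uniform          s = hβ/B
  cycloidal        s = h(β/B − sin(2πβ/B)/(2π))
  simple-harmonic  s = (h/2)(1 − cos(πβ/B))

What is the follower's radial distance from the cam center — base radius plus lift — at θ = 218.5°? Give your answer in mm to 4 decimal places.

seg 1 [0°–50.6°] cycloidal, h=24: full span → s += 24 → s = 24.0000
seg 2 [50.6°–118°] dwell: s stays 24.0000
seg 3 [118°–154.2°] uniform, h=20: full span → s += 20 → s = 44.0000
seg 4 [154.2°–315.1°] uniform, h=10: θ=218.5° here. β=64.3, B=160.9. 10·64.3/160.9 = 3.9963 → s = 47.9963
radial distance = base radius + s = 23 + 47.9963 = 70.9963

70.9963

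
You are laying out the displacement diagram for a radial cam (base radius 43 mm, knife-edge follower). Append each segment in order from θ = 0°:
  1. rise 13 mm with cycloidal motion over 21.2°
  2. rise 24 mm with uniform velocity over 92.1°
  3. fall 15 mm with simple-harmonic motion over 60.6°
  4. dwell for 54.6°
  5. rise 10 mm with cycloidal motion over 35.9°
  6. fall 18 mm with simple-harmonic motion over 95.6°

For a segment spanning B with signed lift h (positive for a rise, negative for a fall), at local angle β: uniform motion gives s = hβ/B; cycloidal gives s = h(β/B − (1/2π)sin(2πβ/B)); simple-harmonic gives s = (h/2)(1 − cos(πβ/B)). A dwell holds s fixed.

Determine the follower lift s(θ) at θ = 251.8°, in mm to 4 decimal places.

seg 1 [0°–21.2°] cycloidal, h=13: full span → s += 13 → s = 13.0000
seg 2 [21.2°–113.3°] uniform, h=24: full span → s += 24 → s = 37.0000
seg 3 [113.3°–173.9°] simple-harmonic, h=-15: full span → s += -15 → s = 22.0000
seg 4 [173.9°–228.5°] dwell: s stays 22.0000
seg 5 [228.5°–264.4°] cycloidal, h=10: θ=251.8° here. β=23.3, B=35.9. 10·(0.6490 − sin(2π·0.6490)/(2π)) = 7.7721 → s = 29.7721

29.7721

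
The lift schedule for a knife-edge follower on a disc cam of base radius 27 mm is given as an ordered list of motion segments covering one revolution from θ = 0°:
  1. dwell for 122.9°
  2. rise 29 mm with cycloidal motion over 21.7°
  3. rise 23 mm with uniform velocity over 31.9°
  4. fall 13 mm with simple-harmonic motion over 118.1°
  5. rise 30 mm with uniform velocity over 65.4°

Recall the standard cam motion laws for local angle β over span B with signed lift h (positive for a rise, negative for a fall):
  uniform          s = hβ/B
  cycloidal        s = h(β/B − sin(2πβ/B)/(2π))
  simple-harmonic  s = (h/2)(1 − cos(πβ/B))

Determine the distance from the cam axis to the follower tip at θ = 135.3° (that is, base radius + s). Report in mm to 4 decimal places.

seg 1 [0°–122.9°] dwell: s stays 0.0000
seg 2 [122.9°–144.6°] cycloidal, h=29: θ=135.3° here. β=12.4, B=21.7. 29·(0.5714 − sin(2π·0.5714)/(2π)) = 18.5740 → s = 18.5740
radial distance = base radius + s = 27 + 18.5740 = 45.5740

45.5740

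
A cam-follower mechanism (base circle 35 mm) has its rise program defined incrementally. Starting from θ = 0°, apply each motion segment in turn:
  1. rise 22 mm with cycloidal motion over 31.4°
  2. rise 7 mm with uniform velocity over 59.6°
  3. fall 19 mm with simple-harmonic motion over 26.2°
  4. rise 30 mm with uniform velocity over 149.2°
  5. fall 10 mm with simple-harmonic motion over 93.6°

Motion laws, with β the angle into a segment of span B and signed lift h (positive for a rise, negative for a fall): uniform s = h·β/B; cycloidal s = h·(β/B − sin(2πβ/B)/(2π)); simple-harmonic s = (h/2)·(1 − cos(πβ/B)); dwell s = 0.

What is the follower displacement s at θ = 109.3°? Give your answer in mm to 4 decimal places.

seg 1 [0°–31.4°] cycloidal, h=22: full span → s += 22 → s = 22.0000
seg 2 [31.4°–91°] uniform, h=7: full span → s += 7 → s = 29.0000
seg 3 [91°–117.2°] simple-harmonic, h=-19: θ=109.3° here. β=18.3, B=26.2. -19/2·(1 − cos(π·0.6985)) = -15.0470 → s = 13.9530

13.9530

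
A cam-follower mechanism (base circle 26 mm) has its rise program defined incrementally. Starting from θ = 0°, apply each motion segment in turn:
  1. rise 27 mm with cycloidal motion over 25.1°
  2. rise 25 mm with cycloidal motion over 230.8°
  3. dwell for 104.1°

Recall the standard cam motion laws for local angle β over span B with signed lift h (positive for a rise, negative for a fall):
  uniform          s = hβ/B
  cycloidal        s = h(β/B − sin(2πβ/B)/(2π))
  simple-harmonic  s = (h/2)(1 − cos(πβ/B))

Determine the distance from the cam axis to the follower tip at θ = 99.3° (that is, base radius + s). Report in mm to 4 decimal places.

seg 1 [0°–25.1°] cycloidal, h=27: full span → s += 27 → s = 27.0000
seg 2 [25.1°–255.9°] cycloidal, h=25: θ=99.3° here. β=74.2, B=230.8. 25·(0.3215 − sin(2π·0.3215)/(2π)) = 4.4531 → s = 31.4531
radial distance = base radius + s = 26 + 31.4531 = 57.4531

57.4531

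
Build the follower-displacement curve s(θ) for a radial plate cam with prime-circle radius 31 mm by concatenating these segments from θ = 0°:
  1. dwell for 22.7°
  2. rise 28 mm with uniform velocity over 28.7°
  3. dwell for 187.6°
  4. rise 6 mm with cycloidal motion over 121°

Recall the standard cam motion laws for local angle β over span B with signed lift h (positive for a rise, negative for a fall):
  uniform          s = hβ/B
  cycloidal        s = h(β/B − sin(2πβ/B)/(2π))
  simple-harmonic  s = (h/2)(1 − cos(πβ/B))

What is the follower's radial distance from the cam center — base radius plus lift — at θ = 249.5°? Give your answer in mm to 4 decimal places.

seg 1 [0°–22.7°] dwell: s stays 0.0000
seg 2 [22.7°–51.4°] uniform, h=28: full span → s += 28 → s = 28.0000
seg 3 [51.4°–239°] dwell: s stays 28.0000
seg 4 [239°–360°] cycloidal, h=6: θ=249.5° here. β=10.5, B=121. 6·(0.0868 − sin(2π·0.0868)/(2π)) = 0.0254 → s = 28.0254
radial distance = base radius + s = 31 + 28.0254 = 59.0254

59.0254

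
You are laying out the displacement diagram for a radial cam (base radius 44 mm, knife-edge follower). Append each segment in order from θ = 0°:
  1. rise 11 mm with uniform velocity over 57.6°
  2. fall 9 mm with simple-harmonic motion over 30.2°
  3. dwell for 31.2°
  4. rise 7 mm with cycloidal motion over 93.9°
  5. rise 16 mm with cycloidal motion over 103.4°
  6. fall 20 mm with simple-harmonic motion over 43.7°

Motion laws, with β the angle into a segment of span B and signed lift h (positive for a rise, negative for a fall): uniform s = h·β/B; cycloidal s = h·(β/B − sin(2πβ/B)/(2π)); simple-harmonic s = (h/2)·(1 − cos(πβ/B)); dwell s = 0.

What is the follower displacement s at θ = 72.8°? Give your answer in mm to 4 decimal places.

seg 1 [0°–57.6°] uniform, h=11: full span → s += 11 → s = 11.0000
seg 2 [57.6°–87.8°] simple-harmonic, h=-9: θ=72.8° here. β=15.2, B=30.2. -9/2·(1 − cos(π·0.5033)) = -4.5468 → s = 6.4532

6.4532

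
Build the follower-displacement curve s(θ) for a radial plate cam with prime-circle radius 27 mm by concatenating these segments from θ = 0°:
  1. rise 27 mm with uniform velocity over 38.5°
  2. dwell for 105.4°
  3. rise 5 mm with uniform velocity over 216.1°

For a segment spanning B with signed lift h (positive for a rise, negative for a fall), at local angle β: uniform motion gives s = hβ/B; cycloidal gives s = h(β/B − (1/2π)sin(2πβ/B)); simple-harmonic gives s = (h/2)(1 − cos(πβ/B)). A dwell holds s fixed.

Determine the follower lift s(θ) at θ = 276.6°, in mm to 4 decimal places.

seg 1 [0°–38.5°] uniform, h=27: full span → s += 27 → s = 27.0000
seg 2 [38.5°–143.9°] dwell: s stays 27.0000
seg 3 [143.9°–360°] uniform, h=5: θ=276.6° here. β=132.7, B=216.1. 5·132.7/216.1 = 3.0703 → s = 30.0703

30.0703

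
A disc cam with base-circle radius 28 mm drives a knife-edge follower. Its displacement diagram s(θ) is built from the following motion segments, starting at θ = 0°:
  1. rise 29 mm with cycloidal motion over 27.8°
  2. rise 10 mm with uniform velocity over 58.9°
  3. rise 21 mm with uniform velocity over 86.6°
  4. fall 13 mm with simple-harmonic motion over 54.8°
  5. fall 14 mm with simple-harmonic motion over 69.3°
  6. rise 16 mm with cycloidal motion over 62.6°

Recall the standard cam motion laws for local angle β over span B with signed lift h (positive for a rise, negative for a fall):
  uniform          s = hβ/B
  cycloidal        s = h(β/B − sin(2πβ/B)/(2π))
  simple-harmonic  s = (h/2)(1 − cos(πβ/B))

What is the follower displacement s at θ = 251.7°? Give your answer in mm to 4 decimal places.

seg 1 [0°–27.8°] cycloidal, h=29: full span → s += 29 → s = 29.0000
seg 2 [27.8°–86.7°] uniform, h=10: full span → s += 10 → s = 39.0000
seg 3 [86.7°–173.3°] uniform, h=21: full span → s += 21 → s = 60.0000
seg 4 [173.3°–228.1°] simple-harmonic, h=-13: full span → s += -13 → s = 47.0000
seg 5 [228.1°–297.4°] simple-harmonic, h=-14: θ=251.7° here. β=23.6, B=69.3. -14/2·(1 − cos(π·0.3405)) = -3.6383 → s = 43.3617

43.3617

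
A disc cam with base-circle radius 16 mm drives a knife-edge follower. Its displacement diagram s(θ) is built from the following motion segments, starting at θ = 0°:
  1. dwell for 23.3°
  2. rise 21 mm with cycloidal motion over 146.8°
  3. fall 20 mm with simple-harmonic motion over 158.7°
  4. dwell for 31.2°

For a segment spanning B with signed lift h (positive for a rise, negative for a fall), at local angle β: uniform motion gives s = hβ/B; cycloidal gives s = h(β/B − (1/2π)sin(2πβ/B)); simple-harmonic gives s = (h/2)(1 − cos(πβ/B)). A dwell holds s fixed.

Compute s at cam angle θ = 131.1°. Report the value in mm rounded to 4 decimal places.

seg 1 [0°–23.3°] dwell: s stays 0.0000
seg 2 [23.3°–170.1°] cycloidal, h=21: θ=131.1° here. β=107.8, B=146.8. 21·(0.7343 − sin(2π·0.7343)/(2π)) = 18.7471 → s = 18.7471

18.7471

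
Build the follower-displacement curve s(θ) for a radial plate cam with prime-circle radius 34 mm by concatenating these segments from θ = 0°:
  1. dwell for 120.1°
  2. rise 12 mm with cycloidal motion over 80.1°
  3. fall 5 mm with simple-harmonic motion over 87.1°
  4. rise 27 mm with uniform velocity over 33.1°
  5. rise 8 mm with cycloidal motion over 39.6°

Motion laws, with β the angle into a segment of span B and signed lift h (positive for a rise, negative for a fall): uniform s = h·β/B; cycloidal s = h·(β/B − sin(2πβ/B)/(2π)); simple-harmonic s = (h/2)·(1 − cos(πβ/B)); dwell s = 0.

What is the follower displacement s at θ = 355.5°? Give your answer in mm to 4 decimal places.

seg 1 [0°–120.1°] dwell: s stays 0.0000
seg 2 [120.1°–200.2°] cycloidal, h=12: full span → s += 12 → s = 12.0000
seg 3 [200.2°–287.3°] simple-harmonic, h=-5: full span → s += -5 → s = 7.0000
seg 4 [287.3°–320.4°] uniform, h=27: full span → s += 27 → s = 34.0000
seg 5 [320.4°–360°] cycloidal, h=8: θ=355.5° here. β=35.1, B=39.6. 8·(0.8864 − sin(2π·0.8864)/(2π)) = 7.9247 → s = 41.9247

41.9247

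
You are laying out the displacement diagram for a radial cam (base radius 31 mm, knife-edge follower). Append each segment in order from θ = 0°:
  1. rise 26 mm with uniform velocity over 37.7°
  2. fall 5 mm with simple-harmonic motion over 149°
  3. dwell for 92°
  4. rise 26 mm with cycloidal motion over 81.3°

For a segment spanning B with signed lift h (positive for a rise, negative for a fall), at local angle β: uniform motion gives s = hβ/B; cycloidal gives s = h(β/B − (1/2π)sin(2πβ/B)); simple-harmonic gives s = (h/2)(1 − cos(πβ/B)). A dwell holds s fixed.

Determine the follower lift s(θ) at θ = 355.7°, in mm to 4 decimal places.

seg 1 [0°–37.7°] uniform, h=26: full span → s += 26 → s = 26.0000
seg 2 [37.7°–186.7°] simple-harmonic, h=-5: full span → s += -5 → s = 21.0000
seg 3 [186.7°–278.7°] dwell: s stays 21.0000
seg 4 [278.7°–360°] cycloidal, h=26: θ=355.7° here. β=77, B=81.3. 26·(0.9471 − sin(2π·0.9471)/(2π)) = 25.9748 → s = 46.9748

46.9748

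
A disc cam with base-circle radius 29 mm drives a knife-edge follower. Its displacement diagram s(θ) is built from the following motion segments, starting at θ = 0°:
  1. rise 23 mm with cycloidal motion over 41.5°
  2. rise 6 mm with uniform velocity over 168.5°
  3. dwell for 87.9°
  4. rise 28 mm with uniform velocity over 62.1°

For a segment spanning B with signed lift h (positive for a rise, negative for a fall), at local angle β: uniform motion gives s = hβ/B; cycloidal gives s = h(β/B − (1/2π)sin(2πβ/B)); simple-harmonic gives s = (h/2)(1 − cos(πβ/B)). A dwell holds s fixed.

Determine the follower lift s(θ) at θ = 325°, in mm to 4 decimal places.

seg 1 [0°–41.5°] cycloidal, h=23: full span → s += 23 → s = 23.0000
seg 2 [41.5°–210°] uniform, h=6: full span → s += 6 → s = 29.0000
seg 3 [210°–297.9°] dwell: s stays 29.0000
seg 4 [297.9°–360°] uniform, h=28: θ=325° here. β=27.1, B=62.1. 28·27.1/62.1 = 12.2190 → s = 41.2190

41.2190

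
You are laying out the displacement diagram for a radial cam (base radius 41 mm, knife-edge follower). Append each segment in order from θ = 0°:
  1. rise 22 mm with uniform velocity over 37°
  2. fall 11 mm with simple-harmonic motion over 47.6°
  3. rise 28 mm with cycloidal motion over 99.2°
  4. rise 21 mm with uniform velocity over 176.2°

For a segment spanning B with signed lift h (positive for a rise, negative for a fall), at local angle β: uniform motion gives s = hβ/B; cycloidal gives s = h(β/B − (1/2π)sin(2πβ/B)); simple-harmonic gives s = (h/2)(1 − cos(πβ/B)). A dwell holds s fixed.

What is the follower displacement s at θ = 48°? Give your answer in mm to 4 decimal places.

seg 1 [0°–37°] uniform, h=22: full span → s += 22 → s = 22.0000
seg 2 [37°–84.6°] simple-harmonic, h=-11: θ=48° here. β=11, B=47.6. -11/2·(1 − cos(π·0.2311)) = -1.3869 → s = 20.6131

20.6131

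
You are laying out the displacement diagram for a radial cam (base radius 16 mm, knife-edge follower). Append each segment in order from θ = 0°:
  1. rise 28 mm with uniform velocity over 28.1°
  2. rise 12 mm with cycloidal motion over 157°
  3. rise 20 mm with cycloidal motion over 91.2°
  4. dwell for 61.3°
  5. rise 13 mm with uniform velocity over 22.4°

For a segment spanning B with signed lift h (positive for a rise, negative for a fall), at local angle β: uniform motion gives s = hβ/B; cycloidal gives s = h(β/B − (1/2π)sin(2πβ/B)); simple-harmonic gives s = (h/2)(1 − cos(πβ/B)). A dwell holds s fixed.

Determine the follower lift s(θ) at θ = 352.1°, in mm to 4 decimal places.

seg 1 [0°–28.1°] uniform, h=28: full span → s += 28 → s = 28.0000
seg 2 [28.1°–185.1°] cycloidal, h=12: full span → s += 12 → s = 40.0000
seg 3 [185.1°–276.3°] cycloidal, h=20: full span → s += 20 → s = 60.0000
seg 4 [276.3°–337.6°] dwell: s stays 60.0000
seg 5 [337.6°–360°] uniform, h=13: θ=352.1° here. β=14.5, B=22.4. 13·14.5/22.4 = 8.4152 → s = 68.4152

68.4152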